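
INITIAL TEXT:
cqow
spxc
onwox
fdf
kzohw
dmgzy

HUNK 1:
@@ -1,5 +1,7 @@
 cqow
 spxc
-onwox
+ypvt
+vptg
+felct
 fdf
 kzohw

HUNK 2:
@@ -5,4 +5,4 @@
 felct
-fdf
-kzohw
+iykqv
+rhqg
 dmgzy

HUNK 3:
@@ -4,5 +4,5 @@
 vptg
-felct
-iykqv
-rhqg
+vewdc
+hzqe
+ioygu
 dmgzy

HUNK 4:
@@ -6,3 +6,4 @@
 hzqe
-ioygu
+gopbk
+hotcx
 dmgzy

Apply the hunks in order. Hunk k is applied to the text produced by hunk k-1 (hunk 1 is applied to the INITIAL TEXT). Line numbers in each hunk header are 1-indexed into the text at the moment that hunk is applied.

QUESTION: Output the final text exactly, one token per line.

Answer: cqow
spxc
ypvt
vptg
vewdc
hzqe
gopbk
hotcx
dmgzy

Derivation:
Hunk 1: at line 1 remove [onwox] add [ypvt,vptg,felct] -> 8 lines: cqow spxc ypvt vptg felct fdf kzohw dmgzy
Hunk 2: at line 5 remove [fdf,kzohw] add [iykqv,rhqg] -> 8 lines: cqow spxc ypvt vptg felct iykqv rhqg dmgzy
Hunk 3: at line 4 remove [felct,iykqv,rhqg] add [vewdc,hzqe,ioygu] -> 8 lines: cqow spxc ypvt vptg vewdc hzqe ioygu dmgzy
Hunk 4: at line 6 remove [ioygu] add [gopbk,hotcx] -> 9 lines: cqow spxc ypvt vptg vewdc hzqe gopbk hotcx dmgzy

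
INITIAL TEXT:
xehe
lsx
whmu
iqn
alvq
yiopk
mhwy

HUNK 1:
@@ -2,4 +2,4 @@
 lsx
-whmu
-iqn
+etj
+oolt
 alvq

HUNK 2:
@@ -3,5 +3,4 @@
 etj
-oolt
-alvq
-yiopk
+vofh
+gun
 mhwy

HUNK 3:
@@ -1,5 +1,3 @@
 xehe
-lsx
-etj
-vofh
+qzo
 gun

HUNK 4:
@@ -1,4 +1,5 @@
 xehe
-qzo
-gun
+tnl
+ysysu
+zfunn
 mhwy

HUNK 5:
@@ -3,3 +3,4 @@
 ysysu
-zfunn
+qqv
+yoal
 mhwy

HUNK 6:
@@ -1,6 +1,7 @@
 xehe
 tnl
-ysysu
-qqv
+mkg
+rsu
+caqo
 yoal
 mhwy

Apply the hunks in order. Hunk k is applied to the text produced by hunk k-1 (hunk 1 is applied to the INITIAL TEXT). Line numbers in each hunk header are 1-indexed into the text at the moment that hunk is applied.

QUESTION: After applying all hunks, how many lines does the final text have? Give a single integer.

Answer: 7

Derivation:
Hunk 1: at line 2 remove [whmu,iqn] add [etj,oolt] -> 7 lines: xehe lsx etj oolt alvq yiopk mhwy
Hunk 2: at line 3 remove [oolt,alvq,yiopk] add [vofh,gun] -> 6 lines: xehe lsx etj vofh gun mhwy
Hunk 3: at line 1 remove [lsx,etj,vofh] add [qzo] -> 4 lines: xehe qzo gun mhwy
Hunk 4: at line 1 remove [qzo,gun] add [tnl,ysysu,zfunn] -> 5 lines: xehe tnl ysysu zfunn mhwy
Hunk 5: at line 3 remove [zfunn] add [qqv,yoal] -> 6 lines: xehe tnl ysysu qqv yoal mhwy
Hunk 6: at line 1 remove [ysysu,qqv] add [mkg,rsu,caqo] -> 7 lines: xehe tnl mkg rsu caqo yoal mhwy
Final line count: 7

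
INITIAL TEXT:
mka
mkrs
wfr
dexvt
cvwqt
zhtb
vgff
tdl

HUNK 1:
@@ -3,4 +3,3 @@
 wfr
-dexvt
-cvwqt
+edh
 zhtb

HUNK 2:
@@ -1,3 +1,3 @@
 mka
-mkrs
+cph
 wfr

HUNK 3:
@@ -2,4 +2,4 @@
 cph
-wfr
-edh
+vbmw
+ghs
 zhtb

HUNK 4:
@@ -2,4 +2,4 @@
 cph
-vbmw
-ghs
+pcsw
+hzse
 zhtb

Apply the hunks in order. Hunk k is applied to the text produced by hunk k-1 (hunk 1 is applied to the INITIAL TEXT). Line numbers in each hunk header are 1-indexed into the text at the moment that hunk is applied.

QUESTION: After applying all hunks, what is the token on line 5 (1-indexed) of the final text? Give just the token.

Hunk 1: at line 3 remove [dexvt,cvwqt] add [edh] -> 7 lines: mka mkrs wfr edh zhtb vgff tdl
Hunk 2: at line 1 remove [mkrs] add [cph] -> 7 lines: mka cph wfr edh zhtb vgff tdl
Hunk 3: at line 2 remove [wfr,edh] add [vbmw,ghs] -> 7 lines: mka cph vbmw ghs zhtb vgff tdl
Hunk 4: at line 2 remove [vbmw,ghs] add [pcsw,hzse] -> 7 lines: mka cph pcsw hzse zhtb vgff tdl
Final line 5: zhtb

Answer: zhtb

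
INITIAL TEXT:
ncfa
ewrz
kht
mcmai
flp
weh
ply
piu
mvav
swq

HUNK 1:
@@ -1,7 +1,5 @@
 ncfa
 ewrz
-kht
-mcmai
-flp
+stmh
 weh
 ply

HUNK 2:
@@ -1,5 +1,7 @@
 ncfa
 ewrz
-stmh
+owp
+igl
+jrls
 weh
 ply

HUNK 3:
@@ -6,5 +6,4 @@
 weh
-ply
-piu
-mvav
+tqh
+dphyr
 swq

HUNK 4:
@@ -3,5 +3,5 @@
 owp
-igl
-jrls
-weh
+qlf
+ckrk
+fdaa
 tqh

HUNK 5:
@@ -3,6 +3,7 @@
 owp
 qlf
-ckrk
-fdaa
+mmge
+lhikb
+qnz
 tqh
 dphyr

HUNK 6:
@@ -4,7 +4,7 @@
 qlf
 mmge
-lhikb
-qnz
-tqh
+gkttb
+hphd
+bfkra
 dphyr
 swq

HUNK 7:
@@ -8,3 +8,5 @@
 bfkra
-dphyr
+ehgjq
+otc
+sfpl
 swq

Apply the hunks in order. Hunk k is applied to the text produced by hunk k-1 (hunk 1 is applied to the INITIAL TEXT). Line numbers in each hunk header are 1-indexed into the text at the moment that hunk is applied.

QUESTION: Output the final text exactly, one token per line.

Answer: ncfa
ewrz
owp
qlf
mmge
gkttb
hphd
bfkra
ehgjq
otc
sfpl
swq

Derivation:
Hunk 1: at line 1 remove [kht,mcmai,flp] add [stmh] -> 8 lines: ncfa ewrz stmh weh ply piu mvav swq
Hunk 2: at line 1 remove [stmh] add [owp,igl,jrls] -> 10 lines: ncfa ewrz owp igl jrls weh ply piu mvav swq
Hunk 3: at line 6 remove [ply,piu,mvav] add [tqh,dphyr] -> 9 lines: ncfa ewrz owp igl jrls weh tqh dphyr swq
Hunk 4: at line 3 remove [igl,jrls,weh] add [qlf,ckrk,fdaa] -> 9 lines: ncfa ewrz owp qlf ckrk fdaa tqh dphyr swq
Hunk 5: at line 3 remove [ckrk,fdaa] add [mmge,lhikb,qnz] -> 10 lines: ncfa ewrz owp qlf mmge lhikb qnz tqh dphyr swq
Hunk 6: at line 4 remove [lhikb,qnz,tqh] add [gkttb,hphd,bfkra] -> 10 lines: ncfa ewrz owp qlf mmge gkttb hphd bfkra dphyr swq
Hunk 7: at line 8 remove [dphyr] add [ehgjq,otc,sfpl] -> 12 lines: ncfa ewrz owp qlf mmge gkttb hphd bfkra ehgjq otc sfpl swq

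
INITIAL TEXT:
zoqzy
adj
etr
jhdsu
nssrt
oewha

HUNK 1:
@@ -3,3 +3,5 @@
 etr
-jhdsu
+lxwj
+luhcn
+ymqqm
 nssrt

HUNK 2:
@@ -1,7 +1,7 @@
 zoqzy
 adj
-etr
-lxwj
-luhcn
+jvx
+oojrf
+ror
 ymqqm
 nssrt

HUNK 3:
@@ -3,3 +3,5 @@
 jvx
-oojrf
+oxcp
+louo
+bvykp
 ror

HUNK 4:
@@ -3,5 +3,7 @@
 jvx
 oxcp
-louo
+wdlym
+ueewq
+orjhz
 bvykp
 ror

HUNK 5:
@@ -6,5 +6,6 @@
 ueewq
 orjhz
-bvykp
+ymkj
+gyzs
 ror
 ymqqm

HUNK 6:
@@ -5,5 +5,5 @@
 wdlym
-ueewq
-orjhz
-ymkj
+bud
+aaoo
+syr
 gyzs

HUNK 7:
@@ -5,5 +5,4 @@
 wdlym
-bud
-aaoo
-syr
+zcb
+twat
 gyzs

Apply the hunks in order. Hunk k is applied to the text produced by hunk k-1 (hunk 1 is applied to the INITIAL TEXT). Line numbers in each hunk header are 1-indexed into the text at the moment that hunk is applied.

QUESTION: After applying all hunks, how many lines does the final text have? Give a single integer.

Answer: 12

Derivation:
Hunk 1: at line 3 remove [jhdsu] add [lxwj,luhcn,ymqqm] -> 8 lines: zoqzy adj etr lxwj luhcn ymqqm nssrt oewha
Hunk 2: at line 1 remove [etr,lxwj,luhcn] add [jvx,oojrf,ror] -> 8 lines: zoqzy adj jvx oojrf ror ymqqm nssrt oewha
Hunk 3: at line 3 remove [oojrf] add [oxcp,louo,bvykp] -> 10 lines: zoqzy adj jvx oxcp louo bvykp ror ymqqm nssrt oewha
Hunk 4: at line 3 remove [louo] add [wdlym,ueewq,orjhz] -> 12 lines: zoqzy adj jvx oxcp wdlym ueewq orjhz bvykp ror ymqqm nssrt oewha
Hunk 5: at line 6 remove [bvykp] add [ymkj,gyzs] -> 13 lines: zoqzy adj jvx oxcp wdlym ueewq orjhz ymkj gyzs ror ymqqm nssrt oewha
Hunk 6: at line 5 remove [ueewq,orjhz,ymkj] add [bud,aaoo,syr] -> 13 lines: zoqzy adj jvx oxcp wdlym bud aaoo syr gyzs ror ymqqm nssrt oewha
Hunk 7: at line 5 remove [bud,aaoo,syr] add [zcb,twat] -> 12 lines: zoqzy adj jvx oxcp wdlym zcb twat gyzs ror ymqqm nssrt oewha
Final line count: 12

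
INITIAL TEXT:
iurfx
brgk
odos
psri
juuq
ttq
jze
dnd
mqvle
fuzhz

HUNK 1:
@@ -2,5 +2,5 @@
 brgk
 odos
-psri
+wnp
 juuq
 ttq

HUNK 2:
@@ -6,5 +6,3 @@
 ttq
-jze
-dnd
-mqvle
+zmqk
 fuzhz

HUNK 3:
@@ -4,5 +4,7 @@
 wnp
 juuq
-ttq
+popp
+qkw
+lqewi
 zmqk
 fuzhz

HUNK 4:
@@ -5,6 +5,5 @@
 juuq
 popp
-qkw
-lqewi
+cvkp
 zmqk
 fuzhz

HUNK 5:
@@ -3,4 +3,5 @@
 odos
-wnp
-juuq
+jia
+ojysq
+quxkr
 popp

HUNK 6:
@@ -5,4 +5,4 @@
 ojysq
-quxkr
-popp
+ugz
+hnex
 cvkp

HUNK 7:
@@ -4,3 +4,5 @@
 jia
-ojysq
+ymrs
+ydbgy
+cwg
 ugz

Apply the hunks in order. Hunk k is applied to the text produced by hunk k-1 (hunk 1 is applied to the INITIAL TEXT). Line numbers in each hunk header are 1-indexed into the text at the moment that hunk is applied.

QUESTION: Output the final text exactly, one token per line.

Hunk 1: at line 2 remove [psri] add [wnp] -> 10 lines: iurfx brgk odos wnp juuq ttq jze dnd mqvle fuzhz
Hunk 2: at line 6 remove [jze,dnd,mqvle] add [zmqk] -> 8 lines: iurfx brgk odos wnp juuq ttq zmqk fuzhz
Hunk 3: at line 4 remove [ttq] add [popp,qkw,lqewi] -> 10 lines: iurfx brgk odos wnp juuq popp qkw lqewi zmqk fuzhz
Hunk 4: at line 5 remove [qkw,lqewi] add [cvkp] -> 9 lines: iurfx brgk odos wnp juuq popp cvkp zmqk fuzhz
Hunk 5: at line 3 remove [wnp,juuq] add [jia,ojysq,quxkr] -> 10 lines: iurfx brgk odos jia ojysq quxkr popp cvkp zmqk fuzhz
Hunk 6: at line 5 remove [quxkr,popp] add [ugz,hnex] -> 10 lines: iurfx brgk odos jia ojysq ugz hnex cvkp zmqk fuzhz
Hunk 7: at line 4 remove [ojysq] add [ymrs,ydbgy,cwg] -> 12 lines: iurfx brgk odos jia ymrs ydbgy cwg ugz hnex cvkp zmqk fuzhz

Answer: iurfx
brgk
odos
jia
ymrs
ydbgy
cwg
ugz
hnex
cvkp
zmqk
fuzhz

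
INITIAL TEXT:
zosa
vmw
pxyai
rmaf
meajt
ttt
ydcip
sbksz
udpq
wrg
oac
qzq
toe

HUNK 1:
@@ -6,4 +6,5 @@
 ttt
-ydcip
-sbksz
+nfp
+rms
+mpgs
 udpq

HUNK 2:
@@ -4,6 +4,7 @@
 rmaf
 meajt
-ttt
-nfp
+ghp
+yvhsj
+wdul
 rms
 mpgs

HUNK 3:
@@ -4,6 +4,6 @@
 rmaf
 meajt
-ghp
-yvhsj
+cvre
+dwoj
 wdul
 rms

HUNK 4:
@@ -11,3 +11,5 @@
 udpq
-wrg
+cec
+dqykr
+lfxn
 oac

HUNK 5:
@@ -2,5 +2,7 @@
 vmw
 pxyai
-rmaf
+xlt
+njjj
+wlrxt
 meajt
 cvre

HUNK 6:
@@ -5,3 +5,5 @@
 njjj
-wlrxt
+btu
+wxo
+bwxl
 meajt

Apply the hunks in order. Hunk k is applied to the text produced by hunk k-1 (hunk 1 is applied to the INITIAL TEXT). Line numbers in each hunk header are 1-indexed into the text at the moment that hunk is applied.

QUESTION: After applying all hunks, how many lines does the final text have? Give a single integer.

Hunk 1: at line 6 remove [ydcip,sbksz] add [nfp,rms,mpgs] -> 14 lines: zosa vmw pxyai rmaf meajt ttt nfp rms mpgs udpq wrg oac qzq toe
Hunk 2: at line 4 remove [ttt,nfp] add [ghp,yvhsj,wdul] -> 15 lines: zosa vmw pxyai rmaf meajt ghp yvhsj wdul rms mpgs udpq wrg oac qzq toe
Hunk 3: at line 4 remove [ghp,yvhsj] add [cvre,dwoj] -> 15 lines: zosa vmw pxyai rmaf meajt cvre dwoj wdul rms mpgs udpq wrg oac qzq toe
Hunk 4: at line 11 remove [wrg] add [cec,dqykr,lfxn] -> 17 lines: zosa vmw pxyai rmaf meajt cvre dwoj wdul rms mpgs udpq cec dqykr lfxn oac qzq toe
Hunk 5: at line 2 remove [rmaf] add [xlt,njjj,wlrxt] -> 19 lines: zosa vmw pxyai xlt njjj wlrxt meajt cvre dwoj wdul rms mpgs udpq cec dqykr lfxn oac qzq toe
Hunk 6: at line 5 remove [wlrxt] add [btu,wxo,bwxl] -> 21 lines: zosa vmw pxyai xlt njjj btu wxo bwxl meajt cvre dwoj wdul rms mpgs udpq cec dqykr lfxn oac qzq toe
Final line count: 21

Answer: 21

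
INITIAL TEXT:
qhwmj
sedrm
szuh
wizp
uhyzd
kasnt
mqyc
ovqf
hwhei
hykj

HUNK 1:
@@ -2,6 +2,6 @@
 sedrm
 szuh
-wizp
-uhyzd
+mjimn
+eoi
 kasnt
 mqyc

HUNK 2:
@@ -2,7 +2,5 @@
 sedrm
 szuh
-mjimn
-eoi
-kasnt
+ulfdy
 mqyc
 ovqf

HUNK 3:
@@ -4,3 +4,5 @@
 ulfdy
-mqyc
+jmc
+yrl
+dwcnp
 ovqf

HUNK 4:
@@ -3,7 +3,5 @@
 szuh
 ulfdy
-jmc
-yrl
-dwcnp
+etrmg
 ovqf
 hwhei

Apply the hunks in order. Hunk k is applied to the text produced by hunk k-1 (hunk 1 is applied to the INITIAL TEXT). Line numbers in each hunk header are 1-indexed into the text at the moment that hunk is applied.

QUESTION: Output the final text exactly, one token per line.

Answer: qhwmj
sedrm
szuh
ulfdy
etrmg
ovqf
hwhei
hykj

Derivation:
Hunk 1: at line 2 remove [wizp,uhyzd] add [mjimn,eoi] -> 10 lines: qhwmj sedrm szuh mjimn eoi kasnt mqyc ovqf hwhei hykj
Hunk 2: at line 2 remove [mjimn,eoi,kasnt] add [ulfdy] -> 8 lines: qhwmj sedrm szuh ulfdy mqyc ovqf hwhei hykj
Hunk 3: at line 4 remove [mqyc] add [jmc,yrl,dwcnp] -> 10 lines: qhwmj sedrm szuh ulfdy jmc yrl dwcnp ovqf hwhei hykj
Hunk 4: at line 3 remove [jmc,yrl,dwcnp] add [etrmg] -> 8 lines: qhwmj sedrm szuh ulfdy etrmg ovqf hwhei hykj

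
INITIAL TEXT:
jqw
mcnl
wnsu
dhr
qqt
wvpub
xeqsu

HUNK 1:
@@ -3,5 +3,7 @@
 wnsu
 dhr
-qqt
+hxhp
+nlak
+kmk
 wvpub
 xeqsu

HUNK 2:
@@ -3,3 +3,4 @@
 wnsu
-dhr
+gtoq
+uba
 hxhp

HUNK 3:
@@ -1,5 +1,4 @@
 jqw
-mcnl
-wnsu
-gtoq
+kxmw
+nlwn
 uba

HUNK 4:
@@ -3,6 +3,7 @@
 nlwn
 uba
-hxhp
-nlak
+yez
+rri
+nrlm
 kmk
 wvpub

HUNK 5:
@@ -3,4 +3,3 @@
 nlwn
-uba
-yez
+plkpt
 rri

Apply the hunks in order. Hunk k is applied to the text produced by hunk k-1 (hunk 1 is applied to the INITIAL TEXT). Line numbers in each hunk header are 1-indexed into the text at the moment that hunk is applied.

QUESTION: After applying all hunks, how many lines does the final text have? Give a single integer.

Hunk 1: at line 3 remove [qqt] add [hxhp,nlak,kmk] -> 9 lines: jqw mcnl wnsu dhr hxhp nlak kmk wvpub xeqsu
Hunk 2: at line 3 remove [dhr] add [gtoq,uba] -> 10 lines: jqw mcnl wnsu gtoq uba hxhp nlak kmk wvpub xeqsu
Hunk 3: at line 1 remove [mcnl,wnsu,gtoq] add [kxmw,nlwn] -> 9 lines: jqw kxmw nlwn uba hxhp nlak kmk wvpub xeqsu
Hunk 4: at line 3 remove [hxhp,nlak] add [yez,rri,nrlm] -> 10 lines: jqw kxmw nlwn uba yez rri nrlm kmk wvpub xeqsu
Hunk 5: at line 3 remove [uba,yez] add [plkpt] -> 9 lines: jqw kxmw nlwn plkpt rri nrlm kmk wvpub xeqsu
Final line count: 9

Answer: 9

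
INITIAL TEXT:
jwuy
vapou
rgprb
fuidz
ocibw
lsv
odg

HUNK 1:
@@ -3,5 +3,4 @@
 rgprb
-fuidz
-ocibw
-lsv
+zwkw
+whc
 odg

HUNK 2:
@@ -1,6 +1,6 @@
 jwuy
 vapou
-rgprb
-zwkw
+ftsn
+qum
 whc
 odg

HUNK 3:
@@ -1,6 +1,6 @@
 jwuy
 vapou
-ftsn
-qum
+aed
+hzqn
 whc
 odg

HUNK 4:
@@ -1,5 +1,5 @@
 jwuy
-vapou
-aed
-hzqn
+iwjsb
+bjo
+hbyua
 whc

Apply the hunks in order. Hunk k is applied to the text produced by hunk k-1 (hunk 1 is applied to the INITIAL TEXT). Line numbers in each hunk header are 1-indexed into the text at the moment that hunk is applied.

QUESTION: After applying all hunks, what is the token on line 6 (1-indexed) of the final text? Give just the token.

Answer: odg

Derivation:
Hunk 1: at line 3 remove [fuidz,ocibw,lsv] add [zwkw,whc] -> 6 lines: jwuy vapou rgprb zwkw whc odg
Hunk 2: at line 1 remove [rgprb,zwkw] add [ftsn,qum] -> 6 lines: jwuy vapou ftsn qum whc odg
Hunk 3: at line 1 remove [ftsn,qum] add [aed,hzqn] -> 6 lines: jwuy vapou aed hzqn whc odg
Hunk 4: at line 1 remove [vapou,aed,hzqn] add [iwjsb,bjo,hbyua] -> 6 lines: jwuy iwjsb bjo hbyua whc odg
Final line 6: odg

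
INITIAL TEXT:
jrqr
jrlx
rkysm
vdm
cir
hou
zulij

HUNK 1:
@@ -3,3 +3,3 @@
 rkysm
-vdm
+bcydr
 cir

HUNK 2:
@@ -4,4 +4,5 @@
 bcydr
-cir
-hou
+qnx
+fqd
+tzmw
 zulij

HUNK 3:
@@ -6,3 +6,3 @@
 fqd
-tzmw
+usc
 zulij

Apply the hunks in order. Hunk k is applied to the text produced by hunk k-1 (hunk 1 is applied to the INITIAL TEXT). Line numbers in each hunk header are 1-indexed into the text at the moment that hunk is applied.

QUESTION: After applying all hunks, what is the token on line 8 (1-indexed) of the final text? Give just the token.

Hunk 1: at line 3 remove [vdm] add [bcydr] -> 7 lines: jrqr jrlx rkysm bcydr cir hou zulij
Hunk 2: at line 4 remove [cir,hou] add [qnx,fqd,tzmw] -> 8 lines: jrqr jrlx rkysm bcydr qnx fqd tzmw zulij
Hunk 3: at line 6 remove [tzmw] add [usc] -> 8 lines: jrqr jrlx rkysm bcydr qnx fqd usc zulij
Final line 8: zulij

Answer: zulij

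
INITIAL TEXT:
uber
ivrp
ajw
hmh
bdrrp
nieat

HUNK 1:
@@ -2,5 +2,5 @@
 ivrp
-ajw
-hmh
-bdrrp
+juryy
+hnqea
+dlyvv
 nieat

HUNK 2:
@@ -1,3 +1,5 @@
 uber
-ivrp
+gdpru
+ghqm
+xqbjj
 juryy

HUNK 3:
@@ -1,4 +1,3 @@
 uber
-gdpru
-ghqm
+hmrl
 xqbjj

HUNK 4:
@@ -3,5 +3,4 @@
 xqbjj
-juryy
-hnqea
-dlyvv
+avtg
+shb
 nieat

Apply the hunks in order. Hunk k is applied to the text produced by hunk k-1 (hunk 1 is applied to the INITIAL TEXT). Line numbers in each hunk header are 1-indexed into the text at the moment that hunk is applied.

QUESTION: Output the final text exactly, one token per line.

Hunk 1: at line 2 remove [ajw,hmh,bdrrp] add [juryy,hnqea,dlyvv] -> 6 lines: uber ivrp juryy hnqea dlyvv nieat
Hunk 2: at line 1 remove [ivrp] add [gdpru,ghqm,xqbjj] -> 8 lines: uber gdpru ghqm xqbjj juryy hnqea dlyvv nieat
Hunk 3: at line 1 remove [gdpru,ghqm] add [hmrl] -> 7 lines: uber hmrl xqbjj juryy hnqea dlyvv nieat
Hunk 4: at line 3 remove [juryy,hnqea,dlyvv] add [avtg,shb] -> 6 lines: uber hmrl xqbjj avtg shb nieat

Answer: uber
hmrl
xqbjj
avtg
shb
nieat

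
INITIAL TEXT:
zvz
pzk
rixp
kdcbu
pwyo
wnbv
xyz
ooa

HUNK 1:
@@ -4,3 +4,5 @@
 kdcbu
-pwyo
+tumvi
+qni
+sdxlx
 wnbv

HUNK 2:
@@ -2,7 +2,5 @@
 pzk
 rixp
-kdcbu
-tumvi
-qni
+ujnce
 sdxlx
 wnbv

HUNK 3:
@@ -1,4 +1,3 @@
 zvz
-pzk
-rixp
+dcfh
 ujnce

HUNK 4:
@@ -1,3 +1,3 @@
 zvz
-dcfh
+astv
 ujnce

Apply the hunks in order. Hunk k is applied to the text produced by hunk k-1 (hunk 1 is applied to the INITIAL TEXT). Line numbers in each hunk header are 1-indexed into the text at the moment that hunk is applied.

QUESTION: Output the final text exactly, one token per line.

Answer: zvz
astv
ujnce
sdxlx
wnbv
xyz
ooa

Derivation:
Hunk 1: at line 4 remove [pwyo] add [tumvi,qni,sdxlx] -> 10 lines: zvz pzk rixp kdcbu tumvi qni sdxlx wnbv xyz ooa
Hunk 2: at line 2 remove [kdcbu,tumvi,qni] add [ujnce] -> 8 lines: zvz pzk rixp ujnce sdxlx wnbv xyz ooa
Hunk 3: at line 1 remove [pzk,rixp] add [dcfh] -> 7 lines: zvz dcfh ujnce sdxlx wnbv xyz ooa
Hunk 4: at line 1 remove [dcfh] add [astv] -> 7 lines: zvz astv ujnce sdxlx wnbv xyz ooa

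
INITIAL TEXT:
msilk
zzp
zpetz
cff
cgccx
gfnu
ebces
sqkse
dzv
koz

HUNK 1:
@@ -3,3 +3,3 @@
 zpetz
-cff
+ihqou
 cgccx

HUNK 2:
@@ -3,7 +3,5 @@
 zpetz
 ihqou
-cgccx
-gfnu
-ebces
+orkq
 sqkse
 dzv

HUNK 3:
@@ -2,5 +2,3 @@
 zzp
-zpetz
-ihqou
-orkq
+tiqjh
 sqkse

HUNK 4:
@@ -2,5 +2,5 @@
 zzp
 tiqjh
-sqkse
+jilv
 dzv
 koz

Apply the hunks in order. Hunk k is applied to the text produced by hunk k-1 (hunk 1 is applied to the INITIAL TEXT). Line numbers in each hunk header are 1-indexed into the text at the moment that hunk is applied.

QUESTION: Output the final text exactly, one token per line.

Hunk 1: at line 3 remove [cff] add [ihqou] -> 10 lines: msilk zzp zpetz ihqou cgccx gfnu ebces sqkse dzv koz
Hunk 2: at line 3 remove [cgccx,gfnu,ebces] add [orkq] -> 8 lines: msilk zzp zpetz ihqou orkq sqkse dzv koz
Hunk 3: at line 2 remove [zpetz,ihqou,orkq] add [tiqjh] -> 6 lines: msilk zzp tiqjh sqkse dzv koz
Hunk 4: at line 2 remove [sqkse] add [jilv] -> 6 lines: msilk zzp tiqjh jilv dzv koz

Answer: msilk
zzp
tiqjh
jilv
dzv
koz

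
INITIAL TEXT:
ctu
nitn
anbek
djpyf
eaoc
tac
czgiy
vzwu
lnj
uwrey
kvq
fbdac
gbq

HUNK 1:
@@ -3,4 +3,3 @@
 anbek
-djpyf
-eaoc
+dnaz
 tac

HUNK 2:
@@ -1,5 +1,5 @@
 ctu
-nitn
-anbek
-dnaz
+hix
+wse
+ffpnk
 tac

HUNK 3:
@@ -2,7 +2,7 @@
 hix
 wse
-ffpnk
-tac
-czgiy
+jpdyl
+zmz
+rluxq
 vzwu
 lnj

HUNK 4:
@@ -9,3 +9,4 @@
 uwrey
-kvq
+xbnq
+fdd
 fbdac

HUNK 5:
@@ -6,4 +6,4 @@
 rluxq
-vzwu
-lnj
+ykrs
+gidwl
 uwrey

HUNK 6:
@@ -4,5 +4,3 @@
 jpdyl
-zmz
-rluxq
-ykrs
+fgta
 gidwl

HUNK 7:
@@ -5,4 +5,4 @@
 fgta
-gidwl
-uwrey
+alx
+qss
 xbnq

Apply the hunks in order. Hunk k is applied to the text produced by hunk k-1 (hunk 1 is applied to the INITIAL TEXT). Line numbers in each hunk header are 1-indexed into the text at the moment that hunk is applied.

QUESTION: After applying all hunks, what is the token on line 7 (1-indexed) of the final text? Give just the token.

Hunk 1: at line 3 remove [djpyf,eaoc] add [dnaz] -> 12 lines: ctu nitn anbek dnaz tac czgiy vzwu lnj uwrey kvq fbdac gbq
Hunk 2: at line 1 remove [nitn,anbek,dnaz] add [hix,wse,ffpnk] -> 12 lines: ctu hix wse ffpnk tac czgiy vzwu lnj uwrey kvq fbdac gbq
Hunk 3: at line 2 remove [ffpnk,tac,czgiy] add [jpdyl,zmz,rluxq] -> 12 lines: ctu hix wse jpdyl zmz rluxq vzwu lnj uwrey kvq fbdac gbq
Hunk 4: at line 9 remove [kvq] add [xbnq,fdd] -> 13 lines: ctu hix wse jpdyl zmz rluxq vzwu lnj uwrey xbnq fdd fbdac gbq
Hunk 5: at line 6 remove [vzwu,lnj] add [ykrs,gidwl] -> 13 lines: ctu hix wse jpdyl zmz rluxq ykrs gidwl uwrey xbnq fdd fbdac gbq
Hunk 6: at line 4 remove [zmz,rluxq,ykrs] add [fgta] -> 11 lines: ctu hix wse jpdyl fgta gidwl uwrey xbnq fdd fbdac gbq
Hunk 7: at line 5 remove [gidwl,uwrey] add [alx,qss] -> 11 lines: ctu hix wse jpdyl fgta alx qss xbnq fdd fbdac gbq
Final line 7: qss

Answer: qss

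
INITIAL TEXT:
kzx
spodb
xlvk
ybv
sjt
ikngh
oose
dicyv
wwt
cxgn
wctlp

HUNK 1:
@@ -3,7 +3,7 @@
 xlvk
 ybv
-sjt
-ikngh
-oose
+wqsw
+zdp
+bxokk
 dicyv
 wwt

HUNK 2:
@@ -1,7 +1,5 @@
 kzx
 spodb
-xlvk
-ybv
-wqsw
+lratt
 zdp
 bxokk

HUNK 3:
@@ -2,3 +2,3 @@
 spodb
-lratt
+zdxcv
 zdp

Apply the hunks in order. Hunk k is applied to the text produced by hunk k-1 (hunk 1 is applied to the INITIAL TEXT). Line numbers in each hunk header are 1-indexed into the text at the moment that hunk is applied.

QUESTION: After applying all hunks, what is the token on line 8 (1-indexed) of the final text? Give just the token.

Hunk 1: at line 3 remove [sjt,ikngh,oose] add [wqsw,zdp,bxokk] -> 11 lines: kzx spodb xlvk ybv wqsw zdp bxokk dicyv wwt cxgn wctlp
Hunk 2: at line 1 remove [xlvk,ybv,wqsw] add [lratt] -> 9 lines: kzx spodb lratt zdp bxokk dicyv wwt cxgn wctlp
Hunk 3: at line 2 remove [lratt] add [zdxcv] -> 9 lines: kzx spodb zdxcv zdp bxokk dicyv wwt cxgn wctlp
Final line 8: cxgn

Answer: cxgn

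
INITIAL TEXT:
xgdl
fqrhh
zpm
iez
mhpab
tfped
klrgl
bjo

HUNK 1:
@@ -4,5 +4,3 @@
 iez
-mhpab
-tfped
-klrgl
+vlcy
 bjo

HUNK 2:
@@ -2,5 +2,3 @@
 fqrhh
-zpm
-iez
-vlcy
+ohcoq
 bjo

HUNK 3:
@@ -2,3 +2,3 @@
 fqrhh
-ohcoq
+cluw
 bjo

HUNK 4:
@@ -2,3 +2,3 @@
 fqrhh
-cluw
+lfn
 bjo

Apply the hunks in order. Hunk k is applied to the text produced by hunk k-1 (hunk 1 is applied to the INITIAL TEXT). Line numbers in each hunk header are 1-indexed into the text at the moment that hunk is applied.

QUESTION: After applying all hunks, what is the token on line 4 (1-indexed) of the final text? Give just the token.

Answer: bjo

Derivation:
Hunk 1: at line 4 remove [mhpab,tfped,klrgl] add [vlcy] -> 6 lines: xgdl fqrhh zpm iez vlcy bjo
Hunk 2: at line 2 remove [zpm,iez,vlcy] add [ohcoq] -> 4 lines: xgdl fqrhh ohcoq bjo
Hunk 3: at line 2 remove [ohcoq] add [cluw] -> 4 lines: xgdl fqrhh cluw bjo
Hunk 4: at line 2 remove [cluw] add [lfn] -> 4 lines: xgdl fqrhh lfn bjo
Final line 4: bjo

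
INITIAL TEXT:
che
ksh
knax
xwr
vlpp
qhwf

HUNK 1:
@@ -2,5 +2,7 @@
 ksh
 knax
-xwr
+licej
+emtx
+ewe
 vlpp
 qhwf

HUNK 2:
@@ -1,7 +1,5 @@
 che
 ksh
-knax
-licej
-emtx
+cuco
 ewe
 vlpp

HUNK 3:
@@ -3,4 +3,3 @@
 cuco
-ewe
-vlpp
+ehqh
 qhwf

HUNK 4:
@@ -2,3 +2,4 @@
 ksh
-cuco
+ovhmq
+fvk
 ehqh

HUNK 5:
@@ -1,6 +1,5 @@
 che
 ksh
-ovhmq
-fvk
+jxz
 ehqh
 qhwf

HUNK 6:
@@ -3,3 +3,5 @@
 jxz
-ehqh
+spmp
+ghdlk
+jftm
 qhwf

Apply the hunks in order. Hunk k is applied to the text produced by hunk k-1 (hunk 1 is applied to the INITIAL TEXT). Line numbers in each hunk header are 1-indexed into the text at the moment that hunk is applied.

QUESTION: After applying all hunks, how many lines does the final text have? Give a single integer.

Answer: 7

Derivation:
Hunk 1: at line 2 remove [xwr] add [licej,emtx,ewe] -> 8 lines: che ksh knax licej emtx ewe vlpp qhwf
Hunk 2: at line 1 remove [knax,licej,emtx] add [cuco] -> 6 lines: che ksh cuco ewe vlpp qhwf
Hunk 3: at line 3 remove [ewe,vlpp] add [ehqh] -> 5 lines: che ksh cuco ehqh qhwf
Hunk 4: at line 2 remove [cuco] add [ovhmq,fvk] -> 6 lines: che ksh ovhmq fvk ehqh qhwf
Hunk 5: at line 1 remove [ovhmq,fvk] add [jxz] -> 5 lines: che ksh jxz ehqh qhwf
Hunk 6: at line 3 remove [ehqh] add [spmp,ghdlk,jftm] -> 7 lines: che ksh jxz spmp ghdlk jftm qhwf
Final line count: 7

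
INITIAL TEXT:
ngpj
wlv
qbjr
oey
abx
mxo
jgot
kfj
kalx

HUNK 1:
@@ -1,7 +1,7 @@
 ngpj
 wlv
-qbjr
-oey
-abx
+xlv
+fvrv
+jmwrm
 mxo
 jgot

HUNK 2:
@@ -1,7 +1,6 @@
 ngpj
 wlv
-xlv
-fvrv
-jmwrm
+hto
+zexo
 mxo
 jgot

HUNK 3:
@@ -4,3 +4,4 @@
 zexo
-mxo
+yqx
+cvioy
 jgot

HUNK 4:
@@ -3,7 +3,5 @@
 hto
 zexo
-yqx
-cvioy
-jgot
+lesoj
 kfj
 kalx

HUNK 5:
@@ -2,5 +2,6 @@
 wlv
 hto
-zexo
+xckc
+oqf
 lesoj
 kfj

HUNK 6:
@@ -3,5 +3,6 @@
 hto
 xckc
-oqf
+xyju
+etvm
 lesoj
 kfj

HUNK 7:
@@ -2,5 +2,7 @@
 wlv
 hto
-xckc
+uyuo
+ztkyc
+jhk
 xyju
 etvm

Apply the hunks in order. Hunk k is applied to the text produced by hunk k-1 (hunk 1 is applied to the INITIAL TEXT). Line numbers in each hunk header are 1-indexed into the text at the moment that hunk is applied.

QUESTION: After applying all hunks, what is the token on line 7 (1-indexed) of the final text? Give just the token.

Hunk 1: at line 1 remove [qbjr,oey,abx] add [xlv,fvrv,jmwrm] -> 9 lines: ngpj wlv xlv fvrv jmwrm mxo jgot kfj kalx
Hunk 2: at line 1 remove [xlv,fvrv,jmwrm] add [hto,zexo] -> 8 lines: ngpj wlv hto zexo mxo jgot kfj kalx
Hunk 3: at line 4 remove [mxo] add [yqx,cvioy] -> 9 lines: ngpj wlv hto zexo yqx cvioy jgot kfj kalx
Hunk 4: at line 3 remove [yqx,cvioy,jgot] add [lesoj] -> 7 lines: ngpj wlv hto zexo lesoj kfj kalx
Hunk 5: at line 2 remove [zexo] add [xckc,oqf] -> 8 lines: ngpj wlv hto xckc oqf lesoj kfj kalx
Hunk 6: at line 3 remove [oqf] add [xyju,etvm] -> 9 lines: ngpj wlv hto xckc xyju etvm lesoj kfj kalx
Hunk 7: at line 2 remove [xckc] add [uyuo,ztkyc,jhk] -> 11 lines: ngpj wlv hto uyuo ztkyc jhk xyju etvm lesoj kfj kalx
Final line 7: xyju

Answer: xyju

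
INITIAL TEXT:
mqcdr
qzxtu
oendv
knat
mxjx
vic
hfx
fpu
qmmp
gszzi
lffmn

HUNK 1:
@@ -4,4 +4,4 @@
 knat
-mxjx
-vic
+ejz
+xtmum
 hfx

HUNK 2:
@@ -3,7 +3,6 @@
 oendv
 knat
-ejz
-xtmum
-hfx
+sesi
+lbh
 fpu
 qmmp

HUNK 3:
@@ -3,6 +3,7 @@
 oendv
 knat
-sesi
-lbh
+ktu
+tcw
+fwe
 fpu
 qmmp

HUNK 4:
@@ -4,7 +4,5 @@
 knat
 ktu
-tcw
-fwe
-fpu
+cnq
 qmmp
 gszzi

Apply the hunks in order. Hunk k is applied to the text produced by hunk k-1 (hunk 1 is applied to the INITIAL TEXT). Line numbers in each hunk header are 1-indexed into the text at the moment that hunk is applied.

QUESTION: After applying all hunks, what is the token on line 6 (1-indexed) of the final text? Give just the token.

Hunk 1: at line 4 remove [mxjx,vic] add [ejz,xtmum] -> 11 lines: mqcdr qzxtu oendv knat ejz xtmum hfx fpu qmmp gszzi lffmn
Hunk 2: at line 3 remove [ejz,xtmum,hfx] add [sesi,lbh] -> 10 lines: mqcdr qzxtu oendv knat sesi lbh fpu qmmp gszzi lffmn
Hunk 3: at line 3 remove [sesi,lbh] add [ktu,tcw,fwe] -> 11 lines: mqcdr qzxtu oendv knat ktu tcw fwe fpu qmmp gszzi lffmn
Hunk 4: at line 4 remove [tcw,fwe,fpu] add [cnq] -> 9 lines: mqcdr qzxtu oendv knat ktu cnq qmmp gszzi lffmn
Final line 6: cnq

Answer: cnq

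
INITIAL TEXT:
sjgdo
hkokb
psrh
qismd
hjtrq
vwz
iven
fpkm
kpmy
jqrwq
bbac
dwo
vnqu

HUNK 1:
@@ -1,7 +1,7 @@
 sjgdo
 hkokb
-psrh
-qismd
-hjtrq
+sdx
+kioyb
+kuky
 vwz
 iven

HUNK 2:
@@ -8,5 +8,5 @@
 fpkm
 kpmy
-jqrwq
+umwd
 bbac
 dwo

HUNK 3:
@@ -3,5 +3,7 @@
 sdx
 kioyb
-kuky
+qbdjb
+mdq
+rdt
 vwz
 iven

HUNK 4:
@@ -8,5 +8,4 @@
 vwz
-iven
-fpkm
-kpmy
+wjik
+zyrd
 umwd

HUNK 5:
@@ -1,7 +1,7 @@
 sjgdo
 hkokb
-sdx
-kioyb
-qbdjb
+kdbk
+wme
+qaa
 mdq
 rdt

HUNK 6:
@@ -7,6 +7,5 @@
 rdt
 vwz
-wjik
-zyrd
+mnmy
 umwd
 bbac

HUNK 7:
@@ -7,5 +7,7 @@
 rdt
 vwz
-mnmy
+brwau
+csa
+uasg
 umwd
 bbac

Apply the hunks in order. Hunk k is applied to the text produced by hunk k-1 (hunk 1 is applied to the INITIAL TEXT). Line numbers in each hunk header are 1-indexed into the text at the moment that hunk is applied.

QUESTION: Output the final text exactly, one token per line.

Hunk 1: at line 1 remove [psrh,qismd,hjtrq] add [sdx,kioyb,kuky] -> 13 lines: sjgdo hkokb sdx kioyb kuky vwz iven fpkm kpmy jqrwq bbac dwo vnqu
Hunk 2: at line 8 remove [jqrwq] add [umwd] -> 13 lines: sjgdo hkokb sdx kioyb kuky vwz iven fpkm kpmy umwd bbac dwo vnqu
Hunk 3: at line 3 remove [kuky] add [qbdjb,mdq,rdt] -> 15 lines: sjgdo hkokb sdx kioyb qbdjb mdq rdt vwz iven fpkm kpmy umwd bbac dwo vnqu
Hunk 4: at line 8 remove [iven,fpkm,kpmy] add [wjik,zyrd] -> 14 lines: sjgdo hkokb sdx kioyb qbdjb mdq rdt vwz wjik zyrd umwd bbac dwo vnqu
Hunk 5: at line 1 remove [sdx,kioyb,qbdjb] add [kdbk,wme,qaa] -> 14 lines: sjgdo hkokb kdbk wme qaa mdq rdt vwz wjik zyrd umwd bbac dwo vnqu
Hunk 6: at line 7 remove [wjik,zyrd] add [mnmy] -> 13 lines: sjgdo hkokb kdbk wme qaa mdq rdt vwz mnmy umwd bbac dwo vnqu
Hunk 7: at line 7 remove [mnmy] add [brwau,csa,uasg] -> 15 lines: sjgdo hkokb kdbk wme qaa mdq rdt vwz brwau csa uasg umwd bbac dwo vnqu

Answer: sjgdo
hkokb
kdbk
wme
qaa
mdq
rdt
vwz
brwau
csa
uasg
umwd
bbac
dwo
vnqu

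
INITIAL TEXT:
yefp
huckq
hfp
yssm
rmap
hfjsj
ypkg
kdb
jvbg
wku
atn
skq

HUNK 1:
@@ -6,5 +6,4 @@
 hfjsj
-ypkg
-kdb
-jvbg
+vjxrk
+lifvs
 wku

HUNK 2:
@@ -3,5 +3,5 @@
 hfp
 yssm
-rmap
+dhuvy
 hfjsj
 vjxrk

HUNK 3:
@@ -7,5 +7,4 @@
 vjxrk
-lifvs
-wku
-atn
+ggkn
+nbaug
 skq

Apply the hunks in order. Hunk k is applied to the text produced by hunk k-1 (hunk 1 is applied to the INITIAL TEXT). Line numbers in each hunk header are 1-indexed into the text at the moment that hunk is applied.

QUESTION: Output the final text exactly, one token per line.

Answer: yefp
huckq
hfp
yssm
dhuvy
hfjsj
vjxrk
ggkn
nbaug
skq

Derivation:
Hunk 1: at line 6 remove [ypkg,kdb,jvbg] add [vjxrk,lifvs] -> 11 lines: yefp huckq hfp yssm rmap hfjsj vjxrk lifvs wku atn skq
Hunk 2: at line 3 remove [rmap] add [dhuvy] -> 11 lines: yefp huckq hfp yssm dhuvy hfjsj vjxrk lifvs wku atn skq
Hunk 3: at line 7 remove [lifvs,wku,atn] add [ggkn,nbaug] -> 10 lines: yefp huckq hfp yssm dhuvy hfjsj vjxrk ggkn nbaug skq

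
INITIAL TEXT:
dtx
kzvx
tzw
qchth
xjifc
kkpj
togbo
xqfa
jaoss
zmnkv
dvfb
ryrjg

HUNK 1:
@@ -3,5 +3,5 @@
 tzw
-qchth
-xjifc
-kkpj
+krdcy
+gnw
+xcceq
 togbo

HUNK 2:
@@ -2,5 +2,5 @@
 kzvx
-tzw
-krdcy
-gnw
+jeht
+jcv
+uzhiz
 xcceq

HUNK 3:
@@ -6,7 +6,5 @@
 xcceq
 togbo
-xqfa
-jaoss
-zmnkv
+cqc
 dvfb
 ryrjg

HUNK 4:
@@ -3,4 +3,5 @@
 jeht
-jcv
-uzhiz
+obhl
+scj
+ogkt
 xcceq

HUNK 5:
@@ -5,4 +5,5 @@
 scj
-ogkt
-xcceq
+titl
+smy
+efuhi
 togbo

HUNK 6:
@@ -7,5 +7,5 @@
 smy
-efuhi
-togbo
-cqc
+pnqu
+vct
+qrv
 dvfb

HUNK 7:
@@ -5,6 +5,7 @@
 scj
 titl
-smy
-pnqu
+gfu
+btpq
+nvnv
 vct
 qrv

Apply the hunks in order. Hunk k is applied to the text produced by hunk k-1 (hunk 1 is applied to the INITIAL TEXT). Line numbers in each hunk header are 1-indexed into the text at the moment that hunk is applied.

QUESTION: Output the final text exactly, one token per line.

Answer: dtx
kzvx
jeht
obhl
scj
titl
gfu
btpq
nvnv
vct
qrv
dvfb
ryrjg

Derivation:
Hunk 1: at line 3 remove [qchth,xjifc,kkpj] add [krdcy,gnw,xcceq] -> 12 lines: dtx kzvx tzw krdcy gnw xcceq togbo xqfa jaoss zmnkv dvfb ryrjg
Hunk 2: at line 2 remove [tzw,krdcy,gnw] add [jeht,jcv,uzhiz] -> 12 lines: dtx kzvx jeht jcv uzhiz xcceq togbo xqfa jaoss zmnkv dvfb ryrjg
Hunk 3: at line 6 remove [xqfa,jaoss,zmnkv] add [cqc] -> 10 lines: dtx kzvx jeht jcv uzhiz xcceq togbo cqc dvfb ryrjg
Hunk 4: at line 3 remove [jcv,uzhiz] add [obhl,scj,ogkt] -> 11 lines: dtx kzvx jeht obhl scj ogkt xcceq togbo cqc dvfb ryrjg
Hunk 5: at line 5 remove [ogkt,xcceq] add [titl,smy,efuhi] -> 12 lines: dtx kzvx jeht obhl scj titl smy efuhi togbo cqc dvfb ryrjg
Hunk 6: at line 7 remove [efuhi,togbo,cqc] add [pnqu,vct,qrv] -> 12 lines: dtx kzvx jeht obhl scj titl smy pnqu vct qrv dvfb ryrjg
Hunk 7: at line 5 remove [smy,pnqu] add [gfu,btpq,nvnv] -> 13 lines: dtx kzvx jeht obhl scj titl gfu btpq nvnv vct qrv dvfb ryrjg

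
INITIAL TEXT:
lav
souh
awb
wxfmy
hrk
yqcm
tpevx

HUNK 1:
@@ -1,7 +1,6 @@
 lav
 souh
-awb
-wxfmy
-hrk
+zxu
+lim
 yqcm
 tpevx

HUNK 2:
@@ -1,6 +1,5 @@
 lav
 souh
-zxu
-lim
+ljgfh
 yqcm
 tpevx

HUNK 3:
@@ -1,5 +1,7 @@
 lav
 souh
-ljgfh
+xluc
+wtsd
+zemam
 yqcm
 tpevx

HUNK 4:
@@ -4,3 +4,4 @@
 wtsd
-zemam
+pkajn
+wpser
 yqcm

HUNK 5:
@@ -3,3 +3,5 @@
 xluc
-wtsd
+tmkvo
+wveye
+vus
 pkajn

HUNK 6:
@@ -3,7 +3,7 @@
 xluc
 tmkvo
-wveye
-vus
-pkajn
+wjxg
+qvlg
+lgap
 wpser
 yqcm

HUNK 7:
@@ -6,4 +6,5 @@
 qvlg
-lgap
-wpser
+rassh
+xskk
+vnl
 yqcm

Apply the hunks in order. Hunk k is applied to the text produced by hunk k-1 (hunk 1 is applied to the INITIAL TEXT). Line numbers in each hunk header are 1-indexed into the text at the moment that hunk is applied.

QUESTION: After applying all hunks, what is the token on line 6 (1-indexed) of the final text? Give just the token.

Answer: qvlg

Derivation:
Hunk 1: at line 1 remove [awb,wxfmy,hrk] add [zxu,lim] -> 6 lines: lav souh zxu lim yqcm tpevx
Hunk 2: at line 1 remove [zxu,lim] add [ljgfh] -> 5 lines: lav souh ljgfh yqcm tpevx
Hunk 3: at line 1 remove [ljgfh] add [xluc,wtsd,zemam] -> 7 lines: lav souh xluc wtsd zemam yqcm tpevx
Hunk 4: at line 4 remove [zemam] add [pkajn,wpser] -> 8 lines: lav souh xluc wtsd pkajn wpser yqcm tpevx
Hunk 5: at line 3 remove [wtsd] add [tmkvo,wveye,vus] -> 10 lines: lav souh xluc tmkvo wveye vus pkajn wpser yqcm tpevx
Hunk 6: at line 3 remove [wveye,vus,pkajn] add [wjxg,qvlg,lgap] -> 10 lines: lav souh xluc tmkvo wjxg qvlg lgap wpser yqcm tpevx
Hunk 7: at line 6 remove [lgap,wpser] add [rassh,xskk,vnl] -> 11 lines: lav souh xluc tmkvo wjxg qvlg rassh xskk vnl yqcm tpevx
Final line 6: qvlg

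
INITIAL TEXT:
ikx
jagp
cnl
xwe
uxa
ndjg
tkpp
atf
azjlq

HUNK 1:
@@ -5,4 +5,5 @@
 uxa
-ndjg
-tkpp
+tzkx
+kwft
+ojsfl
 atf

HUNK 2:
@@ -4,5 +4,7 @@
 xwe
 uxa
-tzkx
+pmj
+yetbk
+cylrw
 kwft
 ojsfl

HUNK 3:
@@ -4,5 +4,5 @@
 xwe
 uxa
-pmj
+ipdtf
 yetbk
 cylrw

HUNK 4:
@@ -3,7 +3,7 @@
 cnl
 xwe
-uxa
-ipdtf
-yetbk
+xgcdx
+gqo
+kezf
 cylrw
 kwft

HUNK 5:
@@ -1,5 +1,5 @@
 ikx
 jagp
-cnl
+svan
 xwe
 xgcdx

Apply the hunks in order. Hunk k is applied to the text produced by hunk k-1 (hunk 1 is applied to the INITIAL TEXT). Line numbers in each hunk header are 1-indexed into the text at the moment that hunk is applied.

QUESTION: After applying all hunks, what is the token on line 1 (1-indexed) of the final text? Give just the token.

Hunk 1: at line 5 remove [ndjg,tkpp] add [tzkx,kwft,ojsfl] -> 10 lines: ikx jagp cnl xwe uxa tzkx kwft ojsfl atf azjlq
Hunk 2: at line 4 remove [tzkx] add [pmj,yetbk,cylrw] -> 12 lines: ikx jagp cnl xwe uxa pmj yetbk cylrw kwft ojsfl atf azjlq
Hunk 3: at line 4 remove [pmj] add [ipdtf] -> 12 lines: ikx jagp cnl xwe uxa ipdtf yetbk cylrw kwft ojsfl atf azjlq
Hunk 4: at line 3 remove [uxa,ipdtf,yetbk] add [xgcdx,gqo,kezf] -> 12 lines: ikx jagp cnl xwe xgcdx gqo kezf cylrw kwft ojsfl atf azjlq
Hunk 5: at line 1 remove [cnl] add [svan] -> 12 lines: ikx jagp svan xwe xgcdx gqo kezf cylrw kwft ojsfl atf azjlq
Final line 1: ikx

Answer: ikx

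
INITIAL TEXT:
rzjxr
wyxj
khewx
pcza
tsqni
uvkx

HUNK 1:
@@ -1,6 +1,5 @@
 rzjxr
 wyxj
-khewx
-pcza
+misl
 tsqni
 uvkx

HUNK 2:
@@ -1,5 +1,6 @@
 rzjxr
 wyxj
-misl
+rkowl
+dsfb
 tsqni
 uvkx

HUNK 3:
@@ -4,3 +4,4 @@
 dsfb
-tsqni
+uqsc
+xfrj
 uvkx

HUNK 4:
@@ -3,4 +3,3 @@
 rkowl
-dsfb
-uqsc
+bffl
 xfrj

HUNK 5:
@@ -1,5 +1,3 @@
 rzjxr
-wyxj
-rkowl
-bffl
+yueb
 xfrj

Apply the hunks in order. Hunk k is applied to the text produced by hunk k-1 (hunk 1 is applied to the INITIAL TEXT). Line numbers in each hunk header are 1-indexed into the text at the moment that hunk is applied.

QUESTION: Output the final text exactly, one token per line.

Hunk 1: at line 1 remove [khewx,pcza] add [misl] -> 5 lines: rzjxr wyxj misl tsqni uvkx
Hunk 2: at line 1 remove [misl] add [rkowl,dsfb] -> 6 lines: rzjxr wyxj rkowl dsfb tsqni uvkx
Hunk 3: at line 4 remove [tsqni] add [uqsc,xfrj] -> 7 lines: rzjxr wyxj rkowl dsfb uqsc xfrj uvkx
Hunk 4: at line 3 remove [dsfb,uqsc] add [bffl] -> 6 lines: rzjxr wyxj rkowl bffl xfrj uvkx
Hunk 5: at line 1 remove [wyxj,rkowl,bffl] add [yueb] -> 4 lines: rzjxr yueb xfrj uvkx

Answer: rzjxr
yueb
xfrj
uvkx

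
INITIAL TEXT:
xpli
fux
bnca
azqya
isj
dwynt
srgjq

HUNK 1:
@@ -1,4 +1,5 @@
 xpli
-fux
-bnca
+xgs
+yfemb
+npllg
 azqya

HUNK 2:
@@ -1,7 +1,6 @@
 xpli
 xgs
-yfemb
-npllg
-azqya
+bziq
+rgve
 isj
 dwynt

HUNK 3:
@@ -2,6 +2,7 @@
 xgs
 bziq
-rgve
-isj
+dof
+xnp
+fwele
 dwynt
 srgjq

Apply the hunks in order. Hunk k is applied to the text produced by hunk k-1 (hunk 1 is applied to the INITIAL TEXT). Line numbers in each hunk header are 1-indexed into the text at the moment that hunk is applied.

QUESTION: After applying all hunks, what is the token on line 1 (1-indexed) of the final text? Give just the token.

Answer: xpli

Derivation:
Hunk 1: at line 1 remove [fux,bnca] add [xgs,yfemb,npllg] -> 8 lines: xpli xgs yfemb npllg azqya isj dwynt srgjq
Hunk 2: at line 1 remove [yfemb,npllg,azqya] add [bziq,rgve] -> 7 lines: xpli xgs bziq rgve isj dwynt srgjq
Hunk 3: at line 2 remove [rgve,isj] add [dof,xnp,fwele] -> 8 lines: xpli xgs bziq dof xnp fwele dwynt srgjq
Final line 1: xpli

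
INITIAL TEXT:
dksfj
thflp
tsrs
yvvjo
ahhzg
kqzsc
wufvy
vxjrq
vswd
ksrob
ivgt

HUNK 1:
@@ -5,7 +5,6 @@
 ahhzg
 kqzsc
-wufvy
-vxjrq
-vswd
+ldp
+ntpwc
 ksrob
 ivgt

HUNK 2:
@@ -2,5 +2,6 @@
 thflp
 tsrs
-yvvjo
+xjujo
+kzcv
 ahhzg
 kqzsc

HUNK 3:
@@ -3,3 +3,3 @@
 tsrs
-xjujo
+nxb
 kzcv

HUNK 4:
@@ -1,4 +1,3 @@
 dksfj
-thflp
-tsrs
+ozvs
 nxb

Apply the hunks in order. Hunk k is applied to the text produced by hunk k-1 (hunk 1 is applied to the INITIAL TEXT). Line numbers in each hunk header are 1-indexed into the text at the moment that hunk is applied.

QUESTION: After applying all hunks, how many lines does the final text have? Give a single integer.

Answer: 10

Derivation:
Hunk 1: at line 5 remove [wufvy,vxjrq,vswd] add [ldp,ntpwc] -> 10 lines: dksfj thflp tsrs yvvjo ahhzg kqzsc ldp ntpwc ksrob ivgt
Hunk 2: at line 2 remove [yvvjo] add [xjujo,kzcv] -> 11 lines: dksfj thflp tsrs xjujo kzcv ahhzg kqzsc ldp ntpwc ksrob ivgt
Hunk 3: at line 3 remove [xjujo] add [nxb] -> 11 lines: dksfj thflp tsrs nxb kzcv ahhzg kqzsc ldp ntpwc ksrob ivgt
Hunk 4: at line 1 remove [thflp,tsrs] add [ozvs] -> 10 lines: dksfj ozvs nxb kzcv ahhzg kqzsc ldp ntpwc ksrob ivgt
Final line count: 10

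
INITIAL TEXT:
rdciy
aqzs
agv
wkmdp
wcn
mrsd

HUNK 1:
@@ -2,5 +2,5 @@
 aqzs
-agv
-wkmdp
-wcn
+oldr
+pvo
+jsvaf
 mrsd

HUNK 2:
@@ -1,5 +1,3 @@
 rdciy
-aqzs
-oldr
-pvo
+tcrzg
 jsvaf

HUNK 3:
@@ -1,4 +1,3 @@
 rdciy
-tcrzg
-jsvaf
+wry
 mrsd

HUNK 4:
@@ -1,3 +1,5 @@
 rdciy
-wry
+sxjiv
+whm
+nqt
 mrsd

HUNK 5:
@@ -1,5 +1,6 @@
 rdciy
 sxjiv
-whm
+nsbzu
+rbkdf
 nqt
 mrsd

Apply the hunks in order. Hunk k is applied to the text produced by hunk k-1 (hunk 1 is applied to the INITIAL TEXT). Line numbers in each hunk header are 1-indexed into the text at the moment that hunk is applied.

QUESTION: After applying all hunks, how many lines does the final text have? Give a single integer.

Answer: 6

Derivation:
Hunk 1: at line 2 remove [agv,wkmdp,wcn] add [oldr,pvo,jsvaf] -> 6 lines: rdciy aqzs oldr pvo jsvaf mrsd
Hunk 2: at line 1 remove [aqzs,oldr,pvo] add [tcrzg] -> 4 lines: rdciy tcrzg jsvaf mrsd
Hunk 3: at line 1 remove [tcrzg,jsvaf] add [wry] -> 3 lines: rdciy wry mrsd
Hunk 4: at line 1 remove [wry] add [sxjiv,whm,nqt] -> 5 lines: rdciy sxjiv whm nqt mrsd
Hunk 5: at line 1 remove [whm] add [nsbzu,rbkdf] -> 6 lines: rdciy sxjiv nsbzu rbkdf nqt mrsd
Final line count: 6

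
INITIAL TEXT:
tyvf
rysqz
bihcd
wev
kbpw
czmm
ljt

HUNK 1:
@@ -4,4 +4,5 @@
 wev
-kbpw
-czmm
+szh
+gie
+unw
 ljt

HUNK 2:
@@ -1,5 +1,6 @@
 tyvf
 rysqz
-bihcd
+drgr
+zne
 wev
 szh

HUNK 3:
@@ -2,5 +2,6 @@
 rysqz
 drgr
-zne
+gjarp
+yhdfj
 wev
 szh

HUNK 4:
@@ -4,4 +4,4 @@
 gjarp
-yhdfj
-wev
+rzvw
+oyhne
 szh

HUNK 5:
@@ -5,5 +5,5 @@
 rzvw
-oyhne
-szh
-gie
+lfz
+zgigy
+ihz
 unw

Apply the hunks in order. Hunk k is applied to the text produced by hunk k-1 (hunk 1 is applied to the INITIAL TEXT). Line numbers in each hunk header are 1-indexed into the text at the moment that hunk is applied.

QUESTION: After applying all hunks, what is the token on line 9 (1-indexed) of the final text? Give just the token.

Hunk 1: at line 4 remove [kbpw,czmm] add [szh,gie,unw] -> 8 lines: tyvf rysqz bihcd wev szh gie unw ljt
Hunk 2: at line 1 remove [bihcd] add [drgr,zne] -> 9 lines: tyvf rysqz drgr zne wev szh gie unw ljt
Hunk 3: at line 2 remove [zne] add [gjarp,yhdfj] -> 10 lines: tyvf rysqz drgr gjarp yhdfj wev szh gie unw ljt
Hunk 4: at line 4 remove [yhdfj,wev] add [rzvw,oyhne] -> 10 lines: tyvf rysqz drgr gjarp rzvw oyhne szh gie unw ljt
Hunk 5: at line 5 remove [oyhne,szh,gie] add [lfz,zgigy,ihz] -> 10 lines: tyvf rysqz drgr gjarp rzvw lfz zgigy ihz unw ljt
Final line 9: unw

Answer: unw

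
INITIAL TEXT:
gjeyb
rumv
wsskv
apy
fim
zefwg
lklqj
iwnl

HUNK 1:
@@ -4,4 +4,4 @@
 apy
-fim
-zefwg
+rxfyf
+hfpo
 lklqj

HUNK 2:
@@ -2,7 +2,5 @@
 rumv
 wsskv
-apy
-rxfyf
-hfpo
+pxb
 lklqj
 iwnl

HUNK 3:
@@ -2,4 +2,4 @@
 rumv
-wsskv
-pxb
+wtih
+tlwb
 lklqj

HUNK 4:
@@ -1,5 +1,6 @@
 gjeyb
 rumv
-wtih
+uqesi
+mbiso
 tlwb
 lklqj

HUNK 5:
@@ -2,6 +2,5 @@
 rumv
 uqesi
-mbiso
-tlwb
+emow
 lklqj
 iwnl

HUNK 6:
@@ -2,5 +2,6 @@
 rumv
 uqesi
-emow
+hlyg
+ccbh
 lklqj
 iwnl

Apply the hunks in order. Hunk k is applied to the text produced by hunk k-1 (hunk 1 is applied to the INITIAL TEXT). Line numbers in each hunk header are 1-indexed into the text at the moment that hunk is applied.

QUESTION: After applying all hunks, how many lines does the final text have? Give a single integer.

Hunk 1: at line 4 remove [fim,zefwg] add [rxfyf,hfpo] -> 8 lines: gjeyb rumv wsskv apy rxfyf hfpo lklqj iwnl
Hunk 2: at line 2 remove [apy,rxfyf,hfpo] add [pxb] -> 6 lines: gjeyb rumv wsskv pxb lklqj iwnl
Hunk 3: at line 2 remove [wsskv,pxb] add [wtih,tlwb] -> 6 lines: gjeyb rumv wtih tlwb lklqj iwnl
Hunk 4: at line 1 remove [wtih] add [uqesi,mbiso] -> 7 lines: gjeyb rumv uqesi mbiso tlwb lklqj iwnl
Hunk 5: at line 2 remove [mbiso,tlwb] add [emow] -> 6 lines: gjeyb rumv uqesi emow lklqj iwnl
Hunk 6: at line 2 remove [emow] add [hlyg,ccbh] -> 7 lines: gjeyb rumv uqesi hlyg ccbh lklqj iwnl
Final line count: 7

Answer: 7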